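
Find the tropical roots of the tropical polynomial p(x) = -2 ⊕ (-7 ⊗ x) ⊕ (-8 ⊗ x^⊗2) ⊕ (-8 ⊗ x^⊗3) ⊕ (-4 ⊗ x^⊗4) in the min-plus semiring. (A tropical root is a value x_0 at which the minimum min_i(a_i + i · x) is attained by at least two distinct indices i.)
Roots: {-4, 0, 1, 5}

Each tropical root is a break point of the lower envelope of the lines y = a_i + i · x (there are 5 lines, with slopes 0, 1, ..., 4). Only the lines that attain the minimum somewhere contribute to roots; other lines are dominated. Here the surviving (envelope) indices are i = 4, i = 3, i = 2, i = 1, i = 0.
Intersections between consecutive envelope lines give the roots: for adjacent envelope indices i < j the intersection is x = (a_i − a_j) / (j − i). Reading off the sorted break points: {-4, 0, 1, 5}.
Verification: at each break x_0, at least two indices attain the minimum of min_i(a_i + i · x_0).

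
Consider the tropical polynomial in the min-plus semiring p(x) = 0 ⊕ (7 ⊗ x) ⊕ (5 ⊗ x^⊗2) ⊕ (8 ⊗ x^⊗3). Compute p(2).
p(2) = 0

A tropical monomial a ⊗ x^⊗i evaluates to a + i · x. Evaluating each term at x = 2:
  Term 0 contributes 0 + 0 · 2 = 0
  Term 1 contributes 7 + 1 · 2 = 9
  Term 2 contributes 5 + 2 · 2 = 9
  Term 3 contributes 8 + 3 · 2 = 14
p(2) = ⊕ of these = min[0, 9, 9, 14] = 0.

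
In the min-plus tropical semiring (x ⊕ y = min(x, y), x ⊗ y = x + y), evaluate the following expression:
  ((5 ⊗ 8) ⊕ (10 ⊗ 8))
((5 ⊗ 8) ⊕ (10 ⊗ 8)) = 13

Expand innermost to outermost. Recall ⊕ takes the minimum of its arguments and ⊗ takes their sum. Working out the expression ((5 ⊗ 8) ⊕ (10 ⊗ 8)) gives 13.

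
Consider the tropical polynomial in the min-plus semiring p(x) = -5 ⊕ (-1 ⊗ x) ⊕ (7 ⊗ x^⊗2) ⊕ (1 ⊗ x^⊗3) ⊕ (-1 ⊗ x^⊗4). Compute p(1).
p(1) = -5

A tropical monomial a ⊗ x^⊗i evaluates to a + i · x. Evaluating each term at x = 1:
  Term 0 contributes -5 + 0 · 1 = -5
  Term 1 contributes -1 + 1 · 1 = 0
  Term 2 contributes 7 + 2 · 1 = 9
  Term 3 contributes 1 + 3 · 1 = 4
  Term 4 contributes -1 + 4 · 1 = 3
p(1) = ⊕ of these = min[-5, 0, 9, 4, 3] = -5.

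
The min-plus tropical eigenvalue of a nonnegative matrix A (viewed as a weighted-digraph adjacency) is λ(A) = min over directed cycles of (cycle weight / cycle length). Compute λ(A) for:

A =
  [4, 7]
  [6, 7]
λ(A) = 4

Enumerate directed cycles and compute their means (weight / length). Sample:
  cycle 0 → 0: weight = 4, length = 1, mean = 4/1 ≈ 4.000
  cycle 1 → 1: weight = 7, length = 1, mean = 7/1 ≈ 7.000
  cycle 0 → 1 → 0: weight = 13, length = 2, mean = 13/2 ≈ 6.500
  cycle 1 → 0 → 1: weight = 13, length = 2, mean = 13/2 ≈ 6.500
Minimum mean = 4.000, attained e.g. along the cycle 0 → 0 with weight 4 and length 1. So λ(A) = 4/1 = 4.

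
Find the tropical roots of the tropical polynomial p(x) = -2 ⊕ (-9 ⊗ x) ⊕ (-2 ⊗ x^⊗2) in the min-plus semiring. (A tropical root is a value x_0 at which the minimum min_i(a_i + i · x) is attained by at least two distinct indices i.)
Roots: {-7, 7}

Each tropical root is a break point of the lower envelope of the lines y = a_i + i · x (there are 3 lines, with slopes 0, 1, ..., 2). Only the lines that attain the minimum somewhere contribute to roots; other lines are dominated. Here the surviving (envelope) indices are i = 2, i = 1, i = 0.
Intersections between consecutive envelope lines give the roots: for adjacent envelope indices i < j the intersection is x = (a_i − a_j) / (j − i). Reading off the sorted break points: {-7, 7}.
Verification: at each break x_0, at least two indices attain the minimum of min_i(a_i + i · x_0).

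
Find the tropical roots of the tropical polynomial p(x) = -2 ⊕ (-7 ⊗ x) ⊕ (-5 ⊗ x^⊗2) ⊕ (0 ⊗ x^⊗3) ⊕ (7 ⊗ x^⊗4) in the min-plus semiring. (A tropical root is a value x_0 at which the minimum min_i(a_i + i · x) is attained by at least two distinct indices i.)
Roots: {-7, -5, -2, 5}

Each tropical root is a break point of the lower envelope of the lines y = a_i + i · x (there are 5 lines, with slopes 0, 1, ..., 4). Only the lines that attain the minimum somewhere contribute to roots; other lines are dominated. Here the surviving (envelope) indices are i = 4, i = 3, i = 2, i = 1, i = 0.
Intersections between consecutive envelope lines give the roots: for adjacent envelope indices i < j the intersection is x = (a_i − a_j) / (j − i). Reading off the sorted break points: {-7, -5, -2, 5}.
Verification: at each break x_0, at least two indices attain the minimum of min_i(a_i + i · x_0).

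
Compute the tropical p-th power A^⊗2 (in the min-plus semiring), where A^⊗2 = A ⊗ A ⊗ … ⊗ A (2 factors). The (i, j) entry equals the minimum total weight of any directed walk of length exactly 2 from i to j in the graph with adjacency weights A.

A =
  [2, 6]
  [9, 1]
A^⊗2 =
  [4, 7]
  [10, 2]

Each entry (A^⊗2)_ij equals the minimum over all length-2 walks i = v_0 → v_1 → … → v_2 = j of Σ_t A[v_t][v_{t+1}]. For example, for (i, j) = (0, 1) we minimise over 2 possible intermediate vertex sequences; the minimum is 7, attained along the walk 0 → 1 → 1.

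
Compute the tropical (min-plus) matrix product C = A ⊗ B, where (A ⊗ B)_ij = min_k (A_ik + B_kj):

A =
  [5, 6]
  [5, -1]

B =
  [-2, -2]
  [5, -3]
A ⊗ B =
  [3, 3]
  [3, -4]

Apply the min-plus product entry-by-entry:
  C[0][0] = min over k of (A[0][0] + B[0][0] = 5 + -2 = 3, A[0][1] + B[1][0] = 6 + 5 = 11) = 3 (attained at k = 0)
  C[0][1] = min over k of (A[0][0] + B[0][1] = 5 + -2 = 3, A[0][1] + B[1][1] = 6 + -3 = 3) = 3 (attained at k = 0)
  C[1][0] = min over k of (A[1][0] + B[0][0] = 5 + -2 = 3, A[1][1] + B[1][0] = -1 + 5 = 4) = 3 (attained at k = 0)
  C[1][1] = min over k of (A[1][0] + B[0][1] = 5 + -2 = 3, A[1][1] + B[1][1] = -1 + -3 = -4) = -4 (attained at k = 1)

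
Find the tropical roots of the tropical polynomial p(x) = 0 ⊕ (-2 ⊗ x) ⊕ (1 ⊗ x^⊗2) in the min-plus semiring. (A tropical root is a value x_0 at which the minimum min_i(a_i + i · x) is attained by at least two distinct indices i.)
Roots: {-3, 2}

Each tropical root is a break point of the lower envelope of the lines y = a_i + i · x (there are 3 lines, with slopes 0, 1, ..., 2). Only the lines that attain the minimum somewhere contribute to roots; other lines are dominated. Here the surviving (envelope) indices are i = 2, i = 1, i = 0.
Intersections between consecutive envelope lines give the roots: for adjacent envelope indices i < j the intersection is x = (a_i − a_j) / (j − i). Reading off the sorted break points: {-3, 2}.
Verification: at each break x_0, at least two indices attain the minimum of min_i(a_i + i · x_0).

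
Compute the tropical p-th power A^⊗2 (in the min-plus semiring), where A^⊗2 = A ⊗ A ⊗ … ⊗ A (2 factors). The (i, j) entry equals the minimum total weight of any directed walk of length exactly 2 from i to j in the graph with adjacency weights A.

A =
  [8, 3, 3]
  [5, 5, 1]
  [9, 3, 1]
A^⊗2 =
  [8, 6, 4]
  [10, 4, 2]
  [8, 4, 2]

Each entry (A^⊗2)_ij equals the minimum over all length-2 walks i = v_0 → v_1 → … → v_2 = j of Σ_t A[v_t][v_{t+1}]. For example, for (i, j) = (0, 2) we minimise over 3 possible intermediate vertex sequences; the minimum is 4, attained along the walk 0 → 1 → 2.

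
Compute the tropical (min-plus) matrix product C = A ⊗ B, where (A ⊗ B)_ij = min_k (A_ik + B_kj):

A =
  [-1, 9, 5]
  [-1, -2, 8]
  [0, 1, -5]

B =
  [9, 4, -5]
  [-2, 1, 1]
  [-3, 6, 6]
A ⊗ B =
  [2, 3, -6]
  [-4, -1, -6]
  [-8, 1, -5]

Apply the min-plus product entry-by-entry:
  C[0][0] = min over k of (A[0][0] + B[0][0] = -1 + 9 = 8, A[0][1] + B[1][0] = 9 + -2 = 7, A[0][2] + B[2][0] = 5 + -3 = 2) = 2 (attained at k = 2)
  C[0][1] = min over k of (A[0][0] + B[0][1] = -1 + 4 = 3, A[0][1] + B[1][1] = 9 + 1 = 10, A[0][2] + B[2][1] = 5 + 6 = 11) = 3 (attained at k = 0)
  C[0][2] = min over k of (A[0][0] + B[0][2] = -1 + -5 = -6, A[0][1] + B[1][2] = 9 + 1 = 10, A[0][2] + B[2][2] = 5 + 6 = 11) = -6 (attained at k = 0)
  C[1][0] = min over k of (A[1][0] + B[0][0] = -1 + 9 = 8, A[1][1] + B[1][0] = -2 + -2 = -4, A[1][2] + B[2][0] = 8 + -3 = 5) = -4 (attained at k = 1)
  C[1][1] = min over k of (A[1][0] + B[0][1] = -1 + 4 = 3, A[1][1] + B[1][1] = -2 + 1 = -1, A[1][2] + B[2][1] = 8 + 6 = 14) = -1 (attained at k = 1)
  C[1][2] = min over k of (A[1][0] + B[0][2] = -1 + -5 = -6, A[1][1] + B[1][2] = -2 + 1 = -1, A[1][2] + B[2][2] = 8 + 6 = 14) = -6 (attained at k = 0)
  C[2][0] = min over k of (A[2][0] + B[0][0] = 0 + 9 = 9, A[2][1] + B[1][0] = 1 + -2 = -1, A[2][2] + B[2][0] = -5 + -3 = -8) = -8 (attained at k = 2)
  C[2][1] = min over k of (A[2][0] + B[0][1] = 0 + 4 = 4, A[2][1] + B[1][1] = 1 + 1 = 2, A[2][2] + B[2][1] = -5 + 6 = 1) = 1 (attained at k = 2)
  C[2][2] = min over k of (A[2][0] + B[0][2] = 0 + -5 = -5, A[2][1] + B[1][2] = 1 + 1 = 2, A[2][2] + B[2][2] = -5 + 6 = 1) = -5 (attained at k = 0)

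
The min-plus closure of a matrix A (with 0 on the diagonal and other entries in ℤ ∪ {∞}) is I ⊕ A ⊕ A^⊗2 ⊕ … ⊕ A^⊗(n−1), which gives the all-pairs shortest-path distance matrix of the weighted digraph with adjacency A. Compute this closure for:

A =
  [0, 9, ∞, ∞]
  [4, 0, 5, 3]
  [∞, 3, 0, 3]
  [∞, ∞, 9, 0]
Closure =
  [0, 9, 14, 12]
  [4, 0, 5, 3]
  [7, 3, 0, 3]
  [16, 12, 9, 0]

This is the Floyd-Warshall all-pairs shortest-path computation. For each intermediate vertex k = 0, 1, …, 3, update dist[i][j] ← min(dist[i][j], dist[i][k] + dist[k][j]). The final matrix gives, for each (i, j), the minimum total weight of any directed path from i to j (possibly empty when i = j).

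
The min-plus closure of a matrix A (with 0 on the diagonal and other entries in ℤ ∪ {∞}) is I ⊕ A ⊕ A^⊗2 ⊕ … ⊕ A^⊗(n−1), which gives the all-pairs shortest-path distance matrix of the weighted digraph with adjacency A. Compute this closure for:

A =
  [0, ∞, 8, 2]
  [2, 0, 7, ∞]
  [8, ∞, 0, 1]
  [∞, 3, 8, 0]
Closure =
  [0, 5, 8, 2]
  [2, 0, 7, 4]
  [6, 4, 0, 1]
  [5, 3, 8, 0]

This is the Floyd-Warshall all-pairs shortest-path computation. For each intermediate vertex k = 0, 1, …, 3, update dist[i][j] ← min(dist[i][j], dist[i][k] + dist[k][j]). The final matrix gives, for each (i, j), the minimum total weight of any directed path from i to j (possibly empty when i = j).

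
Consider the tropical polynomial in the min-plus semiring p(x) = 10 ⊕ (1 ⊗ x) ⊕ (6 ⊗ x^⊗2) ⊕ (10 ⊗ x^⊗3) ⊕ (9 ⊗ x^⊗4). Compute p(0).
p(0) = 1

A tropical monomial a ⊗ x^⊗i evaluates to a + i · x. Evaluating each term at x = 0:
  Term 0 contributes 10 + 0 · 0 = 10
  Term 1 contributes 1 + 1 · 0 = 1
  Term 2 contributes 6 + 2 · 0 = 6
  Term 3 contributes 10 + 3 · 0 = 10
  Term 4 contributes 9 + 4 · 0 = 9
p(0) = ⊕ of these = min[10, 1, 6, 10, 9] = 1.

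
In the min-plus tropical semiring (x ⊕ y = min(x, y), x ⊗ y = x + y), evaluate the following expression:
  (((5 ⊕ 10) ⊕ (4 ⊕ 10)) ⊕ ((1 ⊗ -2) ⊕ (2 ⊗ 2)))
(((5 ⊕ 10) ⊕ (4 ⊕ 10)) ⊕ ((1 ⊗ -2) ⊕ (2 ⊗ 2))) = -1

Expand innermost to outermost. Recall ⊕ takes the minimum of its arguments and ⊗ takes their sum. Working out the expression (((5 ⊕ 10) ⊕ (4 ⊕ 10)) ⊕ ((1 ⊗ -2) ⊕ (2 ⊗ 2))) gives -1.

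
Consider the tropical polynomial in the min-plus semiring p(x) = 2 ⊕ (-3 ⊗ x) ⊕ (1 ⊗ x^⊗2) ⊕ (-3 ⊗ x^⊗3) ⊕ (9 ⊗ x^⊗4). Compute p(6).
p(6) = 2

A tropical monomial a ⊗ x^⊗i evaluates to a + i · x. Evaluating each term at x = 6:
  Term 0 contributes 2 + 0 · 6 = 2
  Term 1 contributes -3 + 1 · 6 = 3
  Term 2 contributes 1 + 2 · 6 = 13
  Term 3 contributes -3 + 3 · 6 = 15
  Term 4 contributes 9 + 4 · 6 = 33
p(6) = ⊕ of these = min[2, 3, 13, 15, 33] = 2.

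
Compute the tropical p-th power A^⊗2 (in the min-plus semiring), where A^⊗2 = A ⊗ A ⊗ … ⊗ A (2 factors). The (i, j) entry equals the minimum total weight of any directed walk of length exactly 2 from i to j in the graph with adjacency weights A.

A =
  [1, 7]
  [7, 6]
A^⊗2 =
  [2, 8]
  [8, 12]

Each entry (A^⊗2)_ij equals the minimum over all length-2 walks i = v_0 → v_1 → … → v_2 = j of Σ_t A[v_t][v_{t+1}]. For example, for (i, j) = (0, 1) we minimise over 2 possible intermediate vertex sequences; the minimum is 8, attained along the walk 0 → 0 → 1.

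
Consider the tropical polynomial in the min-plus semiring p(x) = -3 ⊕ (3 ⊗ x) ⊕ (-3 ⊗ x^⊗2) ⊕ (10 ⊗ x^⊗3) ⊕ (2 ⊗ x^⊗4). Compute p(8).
p(8) = -3

A tropical monomial a ⊗ x^⊗i evaluates to a + i · x. Evaluating each term at x = 8:
  Term 0 contributes -3 + 0 · 8 = -3
  Term 1 contributes 3 + 1 · 8 = 11
  Term 2 contributes -3 + 2 · 8 = 13
  Term 3 contributes 10 + 3 · 8 = 34
  Term 4 contributes 2 + 4 · 8 = 34
p(8) = ⊕ of these = min[-3, 11, 13, 34, 34] = -3.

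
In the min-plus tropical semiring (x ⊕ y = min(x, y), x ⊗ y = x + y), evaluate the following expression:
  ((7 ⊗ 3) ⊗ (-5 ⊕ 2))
((7 ⊗ 3) ⊗ (-5 ⊕ 2)) = 5

Expand innermost to outermost. Recall ⊕ takes the minimum of its arguments and ⊗ takes their sum. Working out the expression ((7 ⊗ 3) ⊗ (-5 ⊕ 2)) gives 5.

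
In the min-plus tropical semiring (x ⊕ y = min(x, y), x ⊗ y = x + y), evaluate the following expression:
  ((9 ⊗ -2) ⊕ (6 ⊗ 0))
((9 ⊗ -2) ⊕ (6 ⊗ 0)) = 6

Expand innermost to outermost. Recall ⊕ takes the minimum of its arguments and ⊗ takes their sum. Working out the expression ((9 ⊗ -2) ⊕ (6 ⊗ 0)) gives 6.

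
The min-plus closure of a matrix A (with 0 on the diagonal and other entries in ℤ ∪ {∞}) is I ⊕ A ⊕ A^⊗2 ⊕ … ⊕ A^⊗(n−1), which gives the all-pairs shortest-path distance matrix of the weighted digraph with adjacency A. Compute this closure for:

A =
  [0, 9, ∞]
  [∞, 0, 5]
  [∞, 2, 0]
Closure =
  [0, 9, 14]
  [∞, 0, 5]
  [∞, 2, 0]

This is the Floyd-Warshall all-pairs shortest-path computation. For each intermediate vertex k = 0, 1, …, 2, update dist[i][j] ← min(dist[i][j], dist[i][k] + dist[k][j]). The final matrix gives, for each (i, j), the minimum total weight of any directed path from i to j (possibly empty when i = j).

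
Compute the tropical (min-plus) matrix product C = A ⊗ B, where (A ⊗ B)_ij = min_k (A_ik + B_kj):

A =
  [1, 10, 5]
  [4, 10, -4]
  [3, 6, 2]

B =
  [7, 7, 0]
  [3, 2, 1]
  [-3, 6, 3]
A ⊗ B =
  [2, 8, 1]
  [-7, 2, -1]
  [-1, 8, 3]

Apply the min-plus product entry-by-entry:
  C[0][0] = min over k of (A[0][0] + B[0][0] = 1 + 7 = 8, A[0][1] + B[1][0] = 10 + 3 = 13, A[0][2] + B[2][0] = 5 + -3 = 2) = 2 (attained at k = 2)
  C[0][1] = min over k of (A[0][0] + B[0][1] = 1 + 7 = 8, A[0][1] + B[1][1] = 10 + 2 = 12, A[0][2] + B[2][1] = 5 + 6 = 11) = 8 (attained at k = 0)
  C[0][2] = min over k of (A[0][0] + B[0][2] = 1 + 0 = 1, A[0][1] + B[1][2] = 10 + 1 = 11, A[0][2] + B[2][2] = 5 + 3 = 8) = 1 (attained at k = 0)
  C[1][0] = min over k of (A[1][0] + B[0][0] = 4 + 7 = 11, A[1][1] + B[1][0] = 10 + 3 = 13, A[1][2] + B[2][0] = -4 + -3 = -7) = -7 (attained at k = 2)
  C[1][1] = min over k of (A[1][0] + B[0][1] = 4 + 7 = 11, A[1][1] + B[1][1] = 10 + 2 = 12, A[1][2] + B[2][1] = -4 + 6 = 2) = 2 (attained at k = 2)
  C[1][2] = min over k of (A[1][0] + B[0][2] = 4 + 0 = 4, A[1][1] + B[1][2] = 10 + 1 = 11, A[1][2] + B[2][2] = -4 + 3 = -1) = -1 (attained at k = 2)
  C[2][0] = min over k of (A[2][0] + B[0][0] = 3 + 7 = 10, A[2][1] + B[1][0] = 6 + 3 = 9, A[2][2] + B[2][0] = 2 + -3 = -1) = -1 (attained at k = 2)
  C[2][1] = min over k of (A[2][0] + B[0][1] = 3 + 7 = 10, A[2][1] + B[1][1] = 6 + 2 = 8, A[2][2] + B[2][1] = 2 + 6 = 8) = 8 (attained at k = 1)
  C[2][2] = min over k of (A[2][0] + B[0][2] = 3 + 0 = 3, A[2][1] + B[1][2] = 6 + 1 = 7, A[2][2] + B[2][2] = 2 + 3 = 5) = 3 (attained at k = 0)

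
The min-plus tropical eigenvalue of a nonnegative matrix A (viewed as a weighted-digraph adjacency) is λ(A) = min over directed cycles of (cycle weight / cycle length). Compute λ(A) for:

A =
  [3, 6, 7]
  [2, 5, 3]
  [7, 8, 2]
λ(A) = 2

Enumerate directed cycles and compute their means (weight / length). Sample:
  cycle 0 → 0: weight = 3, length = 1, mean = 3/1 ≈ 3.000
  cycle 1 → 1: weight = 5, length = 1, mean = 5/1 ≈ 5.000
  cycle 2 → 2: weight = 2, length = 1, mean = 2/1 ≈ 2.000
  cycle 0 → 1 → 0: weight = 8, length = 2, mean = 8/2 ≈ 4.000
  cycle 0 → 2 → 0: weight = 14, length = 2, mean = 14/2 ≈ 7.000
  cycle 1 → 0 → 1: weight = 8, length = 2, mean = 8/2 ≈ 4.000
Minimum mean = 2.000, attained e.g. along the cycle 2 → 2 with weight 2 and length 1. So λ(A) = 2/1 = 2.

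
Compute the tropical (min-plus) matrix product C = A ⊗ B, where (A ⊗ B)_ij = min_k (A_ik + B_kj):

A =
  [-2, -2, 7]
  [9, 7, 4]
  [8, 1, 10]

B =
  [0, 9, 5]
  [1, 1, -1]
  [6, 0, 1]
A ⊗ B =
  [-2, -1, -3]
  [8, 4, 5]
  [2, 2, 0]

Apply the min-plus product entry-by-entry:
  C[0][0] = min over k of (A[0][0] + B[0][0] = -2 + 0 = -2, A[0][1] + B[1][0] = -2 + 1 = -1, A[0][2] + B[2][0] = 7 + 6 = 13) = -2 (attained at k = 0)
  C[0][1] = min over k of (A[0][0] + B[0][1] = -2 + 9 = 7, A[0][1] + B[1][1] = -2 + 1 = -1, A[0][2] + B[2][1] = 7 + 0 = 7) = -1 (attained at k = 1)
  C[0][2] = min over k of (A[0][0] + B[0][2] = -2 + 5 = 3, A[0][1] + B[1][2] = -2 + -1 = -3, A[0][2] + B[2][2] = 7 + 1 = 8) = -3 (attained at k = 1)
  C[1][0] = min over k of (A[1][0] + B[0][0] = 9 + 0 = 9, A[1][1] + B[1][0] = 7 + 1 = 8, A[1][2] + B[2][0] = 4 + 6 = 10) = 8 (attained at k = 1)
  C[1][1] = min over k of (A[1][0] + B[0][1] = 9 + 9 = 18, A[1][1] + B[1][1] = 7 + 1 = 8, A[1][2] + B[2][1] = 4 + 0 = 4) = 4 (attained at k = 2)
  C[1][2] = min over k of (A[1][0] + B[0][2] = 9 + 5 = 14, A[1][1] + B[1][2] = 7 + -1 = 6, A[1][2] + B[2][2] = 4 + 1 = 5) = 5 (attained at k = 2)
  C[2][0] = min over k of (A[2][0] + B[0][0] = 8 + 0 = 8, A[2][1] + B[1][0] = 1 + 1 = 2, A[2][2] + B[2][0] = 10 + 6 = 16) = 2 (attained at k = 1)
  C[2][1] = min over k of (A[2][0] + B[0][1] = 8 + 9 = 17, A[2][1] + B[1][1] = 1 + 1 = 2, A[2][2] + B[2][1] = 10 + 0 = 10) = 2 (attained at k = 1)
  C[2][2] = min over k of (A[2][0] + B[0][2] = 8 + 5 = 13, A[2][1] + B[1][2] = 1 + -1 = 0, A[2][2] + B[2][2] = 10 + 1 = 11) = 0 (attained at k = 1)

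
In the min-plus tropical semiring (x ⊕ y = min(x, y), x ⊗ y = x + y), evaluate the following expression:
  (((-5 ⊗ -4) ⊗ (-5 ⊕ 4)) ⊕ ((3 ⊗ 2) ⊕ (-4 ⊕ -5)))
(((-5 ⊗ -4) ⊗ (-5 ⊕ 4)) ⊕ ((3 ⊗ 2) ⊕ (-4 ⊕ -5))) = -14

Expand innermost to outermost. Recall ⊕ takes the minimum of its arguments and ⊗ takes their sum. Working out the expression (((-5 ⊗ -4) ⊗ (-5 ⊕ 4)) ⊕ ((3 ⊗ 2) ⊕ (-4 ⊕ -5))) gives -14.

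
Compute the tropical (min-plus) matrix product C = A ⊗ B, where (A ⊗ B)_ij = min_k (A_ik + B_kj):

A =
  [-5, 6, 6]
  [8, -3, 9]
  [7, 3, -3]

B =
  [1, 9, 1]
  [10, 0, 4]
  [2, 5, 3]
A ⊗ B =
  [-4, 4, -4]
  [7, -3, 1]
  [-1, 2, 0]

Apply the min-plus product entry-by-entry:
  C[0][0] = min over k of (A[0][0] + B[0][0] = -5 + 1 = -4, A[0][1] + B[1][0] = 6 + 10 = 16, A[0][2] + B[2][0] = 6 + 2 = 8) = -4 (attained at k = 0)
  C[0][1] = min over k of (A[0][0] + B[0][1] = -5 + 9 = 4, A[0][1] + B[1][1] = 6 + 0 = 6, A[0][2] + B[2][1] = 6 + 5 = 11) = 4 (attained at k = 0)
  C[0][2] = min over k of (A[0][0] + B[0][2] = -5 + 1 = -4, A[0][1] + B[1][2] = 6 + 4 = 10, A[0][2] + B[2][2] = 6 + 3 = 9) = -4 (attained at k = 0)
  C[1][0] = min over k of (A[1][0] + B[0][0] = 8 + 1 = 9, A[1][1] + B[1][0] = -3 + 10 = 7, A[1][2] + B[2][0] = 9 + 2 = 11) = 7 (attained at k = 1)
  C[1][1] = min over k of (A[1][0] + B[0][1] = 8 + 9 = 17, A[1][1] + B[1][1] = -3 + 0 = -3, A[1][2] + B[2][1] = 9 + 5 = 14) = -3 (attained at k = 1)
  C[1][2] = min over k of (A[1][0] + B[0][2] = 8 + 1 = 9, A[1][1] + B[1][2] = -3 + 4 = 1, A[1][2] + B[2][2] = 9 + 3 = 12) = 1 (attained at k = 1)
  C[2][0] = min over k of (A[2][0] + B[0][0] = 7 + 1 = 8, A[2][1] + B[1][0] = 3 + 10 = 13, A[2][2] + B[2][0] = -3 + 2 = -1) = -1 (attained at k = 2)
  C[2][1] = min over k of (A[2][0] + B[0][1] = 7 + 9 = 16, A[2][1] + B[1][1] = 3 + 0 = 3, A[2][2] + B[2][1] = -3 + 5 = 2) = 2 (attained at k = 2)
  C[2][2] = min over k of (A[2][0] + B[0][2] = 7 + 1 = 8, A[2][1] + B[1][2] = 3 + 4 = 7, A[2][2] + B[2][2] = -3 + 3 = 0) = 0 (attained at k = 2)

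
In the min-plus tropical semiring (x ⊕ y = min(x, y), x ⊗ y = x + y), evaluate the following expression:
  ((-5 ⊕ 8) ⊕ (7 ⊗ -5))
((-5 ⊕ 8) ⊕ (7 ⊗ -5)) = -5

Expand innermost to outermost. Recall ⊕ takes the minimum of its arguments and ⊗ takes their sum. Working out the expression ((-5 ⊕ 8) ⊕ (7 ⊗ -5)) gives -5.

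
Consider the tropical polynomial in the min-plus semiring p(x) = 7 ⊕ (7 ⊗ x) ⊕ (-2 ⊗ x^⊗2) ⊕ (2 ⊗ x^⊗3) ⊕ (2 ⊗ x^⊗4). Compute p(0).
p(0) = -2

A tropical monomial a ⊗ x^⊗i evaluates to a + i · x. Evaluating each term at x = 0:
  Term 0 contributes 7 + 0 · 0 = 7
  Term 1 contributes 7 + 1 · 0 = 7
  Term 2 contributes -2 + 2 · 0 = -2
  Term 3 contributes 2 + 3 · 0 = 2
  Term 4 contributes 2 + 4 · 0 = 2
p(0) = ⊕ of these = min[7, 7, -2, 2, 2] = -2.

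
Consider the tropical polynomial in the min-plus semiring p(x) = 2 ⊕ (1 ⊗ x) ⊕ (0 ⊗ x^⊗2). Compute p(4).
p(4) = 2

A tropical monomial a ⊗ x^⊗i evaluates to a + i · x. Evaluating each term at x = 4:
  Term 0 contributes 2 + 0 · 4 = 2
  Term 1 contributes 1 + 1 · 4 = 5
  Term 2 contributes 0 + 2 · 4 = 8
p(4) = ⊕ of these = min[2, 5, 8] = 2.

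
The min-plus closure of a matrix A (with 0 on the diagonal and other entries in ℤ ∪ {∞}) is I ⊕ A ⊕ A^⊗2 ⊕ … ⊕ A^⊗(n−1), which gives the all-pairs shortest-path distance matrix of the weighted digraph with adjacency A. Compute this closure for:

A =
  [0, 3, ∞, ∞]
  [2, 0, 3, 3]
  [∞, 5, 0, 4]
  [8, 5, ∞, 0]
Closure =
  [0, 3, 6, 6]
  [2, 0, 3, 3]
  [7, 5, 0, 4]
  [7, 5, 8, 0]

This is the Floyd-Warshall all-pairs shortest-path computation. For each intermediate vertex k = 0, 1, …, 3, update dist[i][j] ← min(dist[i][j], dist[i][k] + dist[k][j]). The final matrix gives, for each (i, j), the minimum total weight of any directed path from i to j (possibly empty when i = j).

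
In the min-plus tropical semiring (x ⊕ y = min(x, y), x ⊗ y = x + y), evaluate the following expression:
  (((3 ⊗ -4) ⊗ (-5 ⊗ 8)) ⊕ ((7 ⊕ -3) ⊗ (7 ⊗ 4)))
(((3 ⊗ -4) ⊗ (-5 ⊗ 8)) ⊕ ((7 ⊕ -3) ⊗ (7 ⊗ 4))) = 2

Expand innermost to outermost. Recall ⊕ takes the minimum of its arguments and ⊗ takes their sum. Working out the expression (((3 ⊗ -4) ⊗ (-5 ⊗ 8)) ⊕ ((7 ⊕ -3) ⊗ (7 ⊗ 4))) gives 2.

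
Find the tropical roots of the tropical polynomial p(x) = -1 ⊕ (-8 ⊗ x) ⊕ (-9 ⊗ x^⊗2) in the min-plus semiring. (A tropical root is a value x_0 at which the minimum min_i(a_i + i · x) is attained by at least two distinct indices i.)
Roots: {1, 7}

Each tropical root is a break point of the lower envelope of the lines y = a_i + i · x (there are 3 lines, with slopes 0, 1, ..., 2). Only the lines that attain the minimum somewhere contribute to roots; other lines are dominated. Here the surviving (envelope) indices are i = 2, i = 1, i = 0.
Intersections between consecutive envelope lines give the roots: for adjacent envelope indices i < j the intersection is x = (a_i − a_j) / (j − i). Reading off the sorted break points: {1, 7}.
Verification: at each break x_0, at least two indices attain the minimum of min_i(a_i + i · x_0).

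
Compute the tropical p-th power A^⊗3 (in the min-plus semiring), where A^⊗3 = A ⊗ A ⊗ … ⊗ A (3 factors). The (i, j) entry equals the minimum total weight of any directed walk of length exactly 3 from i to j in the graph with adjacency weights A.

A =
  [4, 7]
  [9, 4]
A^⊗3 =
  [12, 15]
  [17, 12]

Each entry (A^⊗3)_ij equals the minimum over all length-3 walks i = v_0 → v_1 → … → v_3 = j of Σ_t A[v_t][v_{t+1}]. For example, for (i, j) = (0, 1) we minimise over 4 possible intermediate vertex sequences; the minimum is 15, attained along the walk 0 → 0 → 0 → 1.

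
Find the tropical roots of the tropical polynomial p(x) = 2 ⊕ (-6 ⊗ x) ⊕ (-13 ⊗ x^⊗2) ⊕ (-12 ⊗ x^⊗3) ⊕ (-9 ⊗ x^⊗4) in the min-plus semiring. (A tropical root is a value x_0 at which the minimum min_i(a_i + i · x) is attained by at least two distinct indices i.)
Roots: {-3, -1, 7, 8}

Each tropical root is a break point of the lower envelope of the lines y = a_i + i · x (there are 5 lines, with slopes 0, 1, ..., 4). Only the lines that attain the minimum somewhere contribute to roots; other lines are dominated. Here the surviving (envelope) indices are i = 4, i = 3, i = 2, i = 1, i = 0.
Intersections between consecutive envelope lines give the roots: for adjacent envelope indices i < j the intersection is x = (a_i − a_j) / (j − i). Reading off the sorted break points: {-3, -1, 7, 8}.
Verification: at each break x_0, at least two indices attain the minimum of min_i(a_i + i · x_0).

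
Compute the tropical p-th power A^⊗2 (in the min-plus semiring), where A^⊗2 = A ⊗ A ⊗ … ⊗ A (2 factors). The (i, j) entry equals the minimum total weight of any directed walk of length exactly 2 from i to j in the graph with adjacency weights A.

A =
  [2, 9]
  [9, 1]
A^⊗2 =
  [4, 10]
  [10, 2]

Each entry (A^⊗2)_ij equals the minimum over all length-2 walks i = v_0 → v_1 → … → v_2 = j of Σ_t A[v_t][v_{t+1}]. For example, for (i, j) = (0, 1) we minimise over 2 possible intermediate vertex sequences; the minimum is 10, attained along the walk 0 → 1 → 1.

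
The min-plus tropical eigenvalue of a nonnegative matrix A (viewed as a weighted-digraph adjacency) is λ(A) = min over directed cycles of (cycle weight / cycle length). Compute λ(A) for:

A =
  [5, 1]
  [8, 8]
λ(A) = 9/2

Enumerate directed cycles and compute their means (weight / length). Sample:
  cycle 0 → 0: weight = 5, length = 1, mean = 5/1 ≈ 5.000
  cycle 1 → 1: weight = 8, length = 1, mean = 8/1 ≈ 8.000
  cycle 0 → 1 → 0: weight = 9, length = 2, mean = 9/2 ≈ 4.500
  cycle 1 → 0 → 1: weight = 9, length = 2, mean = 9/2 ≈ 4.500
Minimum mean = 4.500, attained e.g. along the cycle 0 → 1 → 0 with weight 9 and length 2. So λ(A) = 9/2 = 9/2.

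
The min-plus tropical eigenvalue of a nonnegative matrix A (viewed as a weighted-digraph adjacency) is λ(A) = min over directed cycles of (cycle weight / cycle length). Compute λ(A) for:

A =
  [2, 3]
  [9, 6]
λ(A) = 2

Enumerate directed cycles and compute their means (weight / length). Sample:
  cycle 0 → 0: weight = 2, length = 1, mean = 2/1 ≈ 2.000
  cycle 1 → 1: weight = 6, length = 1, mean = 6/1 ≈ 6.000
  cycle 0 → 1 → 0: weight = 12, length = 2, mean = 12/2 ≈ 6.000
  cycle 1 → 0 → 1: weight = 12, length = 2, mean = 12/2 ≈ 6.000
Minimum mean = 2.000, attained e.g. along the cycle 0 → 0 with weight 2 and length 1. So λ(A) = 2/1 = 2.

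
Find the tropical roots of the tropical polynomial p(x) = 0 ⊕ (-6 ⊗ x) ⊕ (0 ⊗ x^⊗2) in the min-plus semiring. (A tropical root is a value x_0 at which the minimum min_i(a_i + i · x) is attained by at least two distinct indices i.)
Roots: {-6, 6}

Each tropical root is a break point of the lower envelope of the lines y = a_i + i · x (there are 3 lines, with slopes 0, 1, ..., 2). Only the lines that attain the minimum somewhere contribute to roots; other lines are dominated. Here the surviving (envelope) indices are i = 2, i = 1, i = 0.
Intersections between consecutive envelope lines give the roots: for adjacent envelope indices i < j the intersection is x = (a_i − a_j) / (j − i). Reading off the sorted break points: {-6, 6}.
Verification: at each break x_0, at least two indices attain the minimum of min_i(a_i + i · x_0).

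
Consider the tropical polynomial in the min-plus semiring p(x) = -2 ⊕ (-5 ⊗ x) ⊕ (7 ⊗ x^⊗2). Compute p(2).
p(2) = -3

A tropical monomial a ⊗ x^⊗i evaluates to a + i · x. Evaluating each term at x = 2:
  Term 0 contributes -2 + 0 · 2 = -2
  Term 1 contributes -5 + 1 · 2 = -3
  Term 2 contributes 7 + 2 · 2 = 11
p(2) = ⊕ of these = min[-2, -3, 11] = -3.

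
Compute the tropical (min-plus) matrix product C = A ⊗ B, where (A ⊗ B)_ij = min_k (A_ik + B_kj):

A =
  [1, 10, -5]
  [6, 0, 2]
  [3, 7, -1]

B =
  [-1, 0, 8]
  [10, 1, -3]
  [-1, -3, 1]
A ⊗ B =
  [-6, -8, -4]
  [1, -1, -3]
  [-2, -4, 0]

Apply the min-plus product entry-by-entry:
  C[0][0] = min over k of (A[0][0] + B[0][0] = 1 + -1 = 0, A[0][1] + B[1][0] = 10 + 10 = 20, A[0][2] + B[2][0] = -5 + -1 = -6) = -6 (attained at k = 2)
  C[0][1] = min over k of (A[0][0] + B[0][1] = 1 + 0 = 1, A[0][1] + B[1][1] = 10 + 1 = 11, A[0][2] + B[2][1] = -5 + -3 = -8) = -8 (attained at k = 2)
  C[0][2] = min over k of (A[0][0] + B[0][2] = 1 + 8 = 9, A[0][1] + B[1][2] = 10 + -3 = 7, A[0][2] + B[2][2] = -5 + 1 = -4) = -4 (attained at k = 2)
  C[1][0] = min over k of (A[1][0] + B[0][0] = 6 + -1 = 5, A[1][1] + B[1][0] = 0 + 10 = 10, A[1][2] + B[2][0] = 2 + -1 = 1) = 1 (attained at k = 2)
  C[1][1] = min over k of (A[1][0] + B[0][1] = 6 + 0 = 6, A[1][1] + B[1][1] = 0 + 1 = 1, A[1][2] + B[2][1] = 2 + -3 = -1) = -1 (attained at k = 2)
  C[1][2] = min over k of (A[1][0] + B[0][2] = 6 + 8 = 14, A[1][1] + B[1][2] = 0 + -3 = -3, A[1][2] + B[2][2] = 2 + 1 = 3) = -3 (attained at k = 1)
  C[2][0] = min over k of (A[2][0] + B[0][0] = 3 + -1 = 2, A[2][1] + B[1][0] = 7 + 10 = 17, A[2][2] + B[2][0] = -1 + -1 = -2) = -2 (attained at k = 2)
  C[2][1] = min over k of (A[2][0] + B[0][1] = 3 + 0 = 3, A[2][1] + B[1][1] = 7 + 1 = 8, A[2][2] + B[2][1] = -1 + -3 = -4) = -4 (attained at k = 2)
  C[2][2] = min over k of (A[2][0] + B[0][2] = 3 + 8 = 11, A[2][1] + B[1][2] = 7 + -3 = 4, A[2][2] + B[2][2] = -1 + 1 = 0) = 0 (attained at k = 2)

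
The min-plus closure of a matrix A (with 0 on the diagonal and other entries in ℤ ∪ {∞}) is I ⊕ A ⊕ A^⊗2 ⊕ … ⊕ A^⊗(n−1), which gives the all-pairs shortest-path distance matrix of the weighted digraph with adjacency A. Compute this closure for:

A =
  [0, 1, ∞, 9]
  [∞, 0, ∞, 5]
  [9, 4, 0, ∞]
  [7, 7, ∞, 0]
Closure =
  [0, 1, ∞, 6]
  [12, 0, ∞, 5]
  [9, 4, 0, 9]
  [7, 7, ∞, 0]

This is the Floyd-Warshall all-pairs shortest-path computation. For each intermediate vertex k = 0, 1, …, 3, update dist[i][j] ← min(dist[i][j], dist[i][k] + dist[k][j]). The final matrix gives, for each (i, j), the minimum total weight of any directed path from i to j (possibly empty when i = j).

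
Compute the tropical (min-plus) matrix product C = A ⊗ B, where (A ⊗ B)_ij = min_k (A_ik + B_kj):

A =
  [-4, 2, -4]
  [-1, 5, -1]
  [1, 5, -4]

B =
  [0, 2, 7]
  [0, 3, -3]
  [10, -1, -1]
A ⊗ B =
  [-4, -5, -5]
  [-1, -2, -2]
  [1, -5, -5]

Apply the min-plus product entry-by-entry:
  C[0][0] = min over k of (A[0][0] + B[0][0] = -4 + 0 = -4, A[0][1] + B[1][0] = 2 + 0 = 2, A[0][2] + B[2][0] = -4 + 10 = 6) = -4 (attained at k = 0)
  C[0][1] = min over k of (A[0][0] + B[0][1] = -4 + 2 = -2, A[0][1] + B[1][1] = 2 + 3 = 5, A[0][2] + B[2][1] = -4 + -1 = -5) = -5 (attained at k = 2)
  C[0][2] = min over k of (A[0][0] + B[0][2] = -4 + 7 = 3, A[0][1] + B[1][2] = 2 + -3 = -1, A[0][2] + B[2][2] = -4 + -1 = -5) = -5 (attained at k = 2)
  C[1][0] = min over k of (A[1][0] + B[0][0] = -1 + 0 = -1, A[1][1] + B[1][0] = 5 + 0 = 5, A[1][2] + B[2][0] = -1 + 10 = 9) = -1 (attained at k = 0)
  C[1][1] = min over k of (A[1][0] + B[0][1] = -1 + 2 = 1, A[1][1] + B[1][1] = 5 + 3 = 8, A[1][2] + B[2][1] = -1 + -1 = -2) = -2 (attained at k = 2)
  C[1][2] = min over k of (A[1][0] + B[0][2] = -1 + 7 = 6, A[1][1] + B[1][2] = 5 + -3 = 2, A[1][2] + B[2][2] = -1 + -1 = -2) = -2 (attained at k = 2)
  C[2][0] = min over k of (A[2][0] + B[0][0] = 1 + 0 = 1, A[2][1] + B[1][0] = 5 + 0 = 5, A[2][2] + B[2][0] = -4 + 10 = 6) = 1 (attained at k = 0)
  C[2][1] = min over k of (A[2][0] + B[0][1] = 1 + 2 = 3, A[2][1] + B[1][1] = 5 + 3 = 8, A[2][2] + B[2][1] = -4 + -1 = -5) = -5 (attained at k = 2)
  C[2][2] = min over k of (A[2][0] + B[0][2] = 1 + 7 = 8, A[2][1] + B[1][2] = 5 + -3 = 2, A[2][2] + B[2][2] = -4 + -1 = -5) = -5 (attained at k = 2)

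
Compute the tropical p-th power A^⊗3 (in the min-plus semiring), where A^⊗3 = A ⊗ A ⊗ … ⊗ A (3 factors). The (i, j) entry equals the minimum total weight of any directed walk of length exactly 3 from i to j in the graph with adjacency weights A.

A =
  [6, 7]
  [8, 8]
A^⊗3 =
  [18, 19]
  [20, 21]

Each entry (A^⊗3)_ij equals the minimum over all length-3 walks i = v_0 → v_1 → … → v_3 = j of Σ_t A[v_t][v_{t+1}]. For example, for (i, j) = (0, 1) we minimise over 4 possible intermediate vertex sequences; the minimum is 19, attained along the walk 0 → 0 → 0 → 1.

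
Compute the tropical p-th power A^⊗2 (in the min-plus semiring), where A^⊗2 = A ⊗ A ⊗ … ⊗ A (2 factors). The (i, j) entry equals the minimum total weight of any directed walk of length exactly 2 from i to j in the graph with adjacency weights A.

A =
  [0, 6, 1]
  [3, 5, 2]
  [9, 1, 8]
A^⊗2 =
  [0, 2, 1]
  [3, 3, 4]
  [4, 6, 3]

Each entry (A^⊗2)_ij equals the minimum over all length-2 walks i = v_0 → v_1 → … → v_2 = j of Σ_t A[v_t][v_{t+1}]. For example, for (i, j) = (0, 2) we minimise over 3 possible intermediate vertex sequences; the minimum is 1, attained along the walk 0 → 0 → 2.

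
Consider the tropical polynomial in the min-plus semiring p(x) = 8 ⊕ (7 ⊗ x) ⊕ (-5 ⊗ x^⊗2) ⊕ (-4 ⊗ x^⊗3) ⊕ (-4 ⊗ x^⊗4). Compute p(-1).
p(-1) = -8

A tropical monomial a ⊗ x^⊗i evaluates to a + i · x. Evaluating each term at x = -1:
  Term 0 contributes 8 + 0 · -1 = 8
  Term 1 contributes 7 + 1 · -1 = 6
  Term 2 contributes -5 + 2 · -1 = -7
  Term 3 contributes -4 + 3 · -1 = -7
  Term 4 contributes -4 + 4 · -1 = -8
p(-1) = ⊕ of these = min[8, 6, -7, -7, -8] = -8.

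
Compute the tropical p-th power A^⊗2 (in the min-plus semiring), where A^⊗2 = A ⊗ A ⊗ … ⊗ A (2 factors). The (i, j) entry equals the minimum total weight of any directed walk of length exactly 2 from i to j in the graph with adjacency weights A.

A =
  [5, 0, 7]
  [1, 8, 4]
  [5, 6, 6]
A^⊗2 =
  [1, 5, 4]
  [6, 1, 8]
  [7, 5, 10]

Each entry (A^⊗2)_ij equals the minimum over all length-2 walks i = v_0 → v_1 → … → v_2 = j of Σ_t A[v_t][v_{t+1}]. For example, for (i, j) = (0, 2) we minimise over 3 possible intermediate vertex sequences; the minimum is 4, attained along the walk 0 → 1 → 2.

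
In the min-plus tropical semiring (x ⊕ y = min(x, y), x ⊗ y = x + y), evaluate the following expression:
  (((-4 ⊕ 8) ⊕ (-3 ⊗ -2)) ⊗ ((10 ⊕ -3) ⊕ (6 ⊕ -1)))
(((-4 ⊕ 8) ⊕ (-3 ⊗ -2)) ⊗ ((10 ⊕ -3) ⊕ (6 ⊕ -1))) = -8

Expand innermost to outermost. Recall ⊕ takes the minimum of its arguments and ⊗ takes their sum. Working out the expression (((-4 ⊕ 8) ⊕ (-3 ⊗ -2)) ⊗ ((10 ⊕ -3) ⊕ (6 ⊕ -1))) gives -8.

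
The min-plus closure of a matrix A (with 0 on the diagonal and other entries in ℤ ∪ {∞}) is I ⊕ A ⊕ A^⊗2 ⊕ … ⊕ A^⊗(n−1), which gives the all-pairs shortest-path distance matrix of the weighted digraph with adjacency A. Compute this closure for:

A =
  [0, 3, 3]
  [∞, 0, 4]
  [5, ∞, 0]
Closure =
  [0, 3, 3]
  [9, 0, 4]
  [5, 8, 0]

This is the Floyd-Warshall all-pairs shortest-path computation. For each intermediate vertex k = 0, 1, …, 2, update dist[i][j] ← min(dist[i][j], dist[i][k] + dist[k][j]). The final matrix gives, for each (i, j), the minimum total weight of any directed path from i to j (possibly empty when i = j).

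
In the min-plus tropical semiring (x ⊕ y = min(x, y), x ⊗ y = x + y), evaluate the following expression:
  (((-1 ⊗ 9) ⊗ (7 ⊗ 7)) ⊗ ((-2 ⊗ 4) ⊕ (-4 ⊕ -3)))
(((-1 ⊗ 9) ⊗ (7 ⊗ 7)) ⊗ ((-2 ⊗ 4) ⊕ (-4 ⊕ -3))) = 18

Expand innermost to outermost. Recall ⊕ takes the minimum of its arguments and ⊗ takes their sum. Working out the expression (((-1 ⊗ 9) ⊗ (7 ⊗ 7)) ⊗ ((-2 ⊗ 4) ⊕ (-4 ⊕ -3))) gives 18.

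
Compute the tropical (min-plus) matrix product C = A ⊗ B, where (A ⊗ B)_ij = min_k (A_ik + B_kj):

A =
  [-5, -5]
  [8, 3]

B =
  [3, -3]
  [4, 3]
A ⊗ B =
  [-2, -8]
  [7, 5]

Apply the min-plus product entry-by-entry:
  C[0][0] = min over k of (A[0][0] + B[0][0] = -5 + 3 = -2, A[0][1] + B[1][0] = -5 + 4 = -1) = -2 (attained at k = 0)
  C[0][1] = min over k of (A[0][0] + B[0][1] = -5 + -3 = -8, A[0][1] + B[1][1] = -5 + 3 = -2) = -8 (attained at k = 0)
  C[1][0] = min over k of (A[1][0] + B[0][0] = 8 + 3 = 11, A[1][1] + B[1][0] = 3 + 4 = 7) = 7 (attained at k = 1)
  C[1][1] = min over k of (A[1][0] + B[0][1] = 8 + -3 = 5, A[1][1] + B[1][1] = 3 + 3 = 6) = 5 (attained at k = 0)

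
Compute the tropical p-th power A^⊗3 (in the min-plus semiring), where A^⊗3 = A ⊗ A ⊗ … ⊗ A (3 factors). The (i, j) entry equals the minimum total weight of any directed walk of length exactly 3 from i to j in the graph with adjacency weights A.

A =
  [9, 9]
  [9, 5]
A^⊗3 =
  [23, 19]
  [19, 15]

Each entry (A^⊗3)_ij equals the minimum over all length-3 walks i = v_0 → v_1 → … → v_3 = j of Σ_t A[v_t][v_{t+1}]. For example, for (i, j) = (0, 1) we minimise over 4 possible intermediate vertex sequences; the minimum is 19, attained along the walk 0 → 1 → 1 → 1.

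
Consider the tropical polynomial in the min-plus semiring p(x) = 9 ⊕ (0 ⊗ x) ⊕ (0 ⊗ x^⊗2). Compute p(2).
p(2) = 2

A tropical monomial a ⊗ x^⊗i evaluates to a + i · x. Evaluating each term at x = 2:
  Term 0 contributes 9 + 0 · 2 = 9
  Term 1 contributes 0 + 1 · 2 = 2
  Term 2 contributes 0 + 2 · 2 = 4
p(2) = ⊕ of these = min[9, 2, 4] = 2.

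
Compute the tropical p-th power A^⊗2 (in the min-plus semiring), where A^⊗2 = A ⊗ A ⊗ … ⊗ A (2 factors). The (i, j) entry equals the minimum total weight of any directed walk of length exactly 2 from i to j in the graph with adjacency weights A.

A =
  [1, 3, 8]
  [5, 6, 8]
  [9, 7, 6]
A^⊗2 =
  [2, 4, 9]
  [6, 8, 13]
  [10, 12, 12]

Each entry (A^⊗2)_ij equals the minimum over all length-2 walks i = v_0 → v_1 → … → v_2 = j of Σ_t A[v_t][v_{t+1}]. For example, for (i, j) = (0, 2) we minimise over 3 possible intermediate vertex sequences; the minimum is 9, attained along the walk 0 → 0 → 2.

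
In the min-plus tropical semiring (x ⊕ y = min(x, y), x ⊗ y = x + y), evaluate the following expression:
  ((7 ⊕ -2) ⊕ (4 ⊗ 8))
((7 ⊕ -2) ⊕ (4 ⊗ 8)) = -2

Expand innermost to outermost. Recall ⊕ takes the minimum of its arguments and ⊗ takes their sum. Working out the expression ((7 ⊕ -2) ⊕ (4 ⊗ 8)) gives -2.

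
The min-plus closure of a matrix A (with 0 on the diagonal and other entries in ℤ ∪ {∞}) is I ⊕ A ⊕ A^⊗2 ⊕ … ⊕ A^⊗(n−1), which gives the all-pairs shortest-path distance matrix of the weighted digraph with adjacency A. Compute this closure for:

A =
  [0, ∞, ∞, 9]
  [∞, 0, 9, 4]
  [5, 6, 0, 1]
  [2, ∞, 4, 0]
Closure =
  [0, 19, 13, 9]
  [6, 0, 8, 4]
  [3, 6, 0, 1]
  [2, 10, 4, 0]

This is the Floyd-Warshall all-pairs shortest-path computation. For each intermediate vertex k = 0, 1, …, 3, update dist[i][j] ← min(dist[i][j], dist[i][k] + dist[k][j]). The final matrix gives, for each (i, j), the minimum total weight of any directed path from i to j (possibly empty when i = j).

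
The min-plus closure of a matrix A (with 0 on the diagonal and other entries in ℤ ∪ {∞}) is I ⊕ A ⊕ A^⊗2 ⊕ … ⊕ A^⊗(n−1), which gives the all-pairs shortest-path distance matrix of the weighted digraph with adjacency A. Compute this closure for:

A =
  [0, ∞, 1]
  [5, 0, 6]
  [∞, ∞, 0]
Closure =
  [0, ∞, 1]
  [5, 0, 6]
  [∞, ∞, 0]

This is the Floyd-Warshall all-pairs shortest-path computation. For each intermediate vertex k = 0, 1, …, 2, update dist[i][j] ← min(dist[i][j], dist[i][k] + dist[k][j]). The final matrix gives, for each (i, j), the minimum total weight of any directed path from i to j (possibly empty when i = j).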